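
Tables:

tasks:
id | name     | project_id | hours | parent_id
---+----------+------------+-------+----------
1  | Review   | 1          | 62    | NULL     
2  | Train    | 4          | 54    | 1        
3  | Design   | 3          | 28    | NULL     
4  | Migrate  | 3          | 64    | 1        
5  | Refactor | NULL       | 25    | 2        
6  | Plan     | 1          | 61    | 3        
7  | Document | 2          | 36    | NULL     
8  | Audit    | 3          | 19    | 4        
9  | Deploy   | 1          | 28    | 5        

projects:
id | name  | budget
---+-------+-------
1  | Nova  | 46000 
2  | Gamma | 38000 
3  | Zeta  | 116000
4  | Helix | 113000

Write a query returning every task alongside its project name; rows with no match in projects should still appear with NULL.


LEFT JOIN keeps every row from tasks (the left table); where project_id has no match in projects, the project columns become NULL. Walk through each task:
  - task 1 (Review): project_id=1 -> matches Nova
  - task 2 (Train): project_id=4 -> matches Helix
  - task 3 (Design): project_id=3 -> matches Zeta
  - task 4 (Migrate): project_id=3 -> matches Zeta
  - task 5 (Refactor): project_id=NULL, no match -> kept with NULL
  - task 6 (Plan): project_id=1 -> matches Nova
  - task 7 (Document): project_id=2 -> matches Gamma
  - task 8 (Audit): project_id=3 -> matches Zeta
  - task 9 (Deploy): project_id=1 -> matches Nova
All 9 rows appear; 1 has NULL project.

SQL:
SELECT a.name, b.name AS project
FROM tasks a
LEFT JOIN projects b ON a.project_id = b.id

Result:
name     | project
---------+--------
Review   | Nova   
Train    | Helix  
Design   | Zeta   
Migrate  | Zeta   
Refactor | NULL   
Plan     | Nova   
Document | Gamma  
Audit    | Zeta   
Deploy   | Nova   


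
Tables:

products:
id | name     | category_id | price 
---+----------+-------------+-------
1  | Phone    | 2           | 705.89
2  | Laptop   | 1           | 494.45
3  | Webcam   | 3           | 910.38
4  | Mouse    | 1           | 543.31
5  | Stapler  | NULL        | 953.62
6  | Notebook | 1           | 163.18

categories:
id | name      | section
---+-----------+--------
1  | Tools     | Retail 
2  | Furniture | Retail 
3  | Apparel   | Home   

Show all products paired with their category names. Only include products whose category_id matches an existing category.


INNER JOIN keeps only products rows whose category_id matches an id in categories. Walk through each product:
  - product 1 (Phone): category_id=2 -> matches Furniture
  - product 2 (Laptop): category_id=1 -> matches Tools
  - product 3 (Webcam): category_id=3 -> matches Apparel
  - product 4 (Mouse): category_id=1 -> matches Tools
  - product 5 (Stapler): category_id=NULL, no match -> dropped
  - product 6 (Notebook): category_id=1 -> matches Tools
So 1 of 6 rows is dropped.

SQL:
SELECT a.name, b.name AS category
FROM products a
INNER JOIN categories b ON a.category_id = b.id

Result:
name     | category 
---------+----------
Phone    | Furniture
Laptop   | Tools    
Webcam   | Apparel  
Mouse    | Tools    
Notebook | Tools    


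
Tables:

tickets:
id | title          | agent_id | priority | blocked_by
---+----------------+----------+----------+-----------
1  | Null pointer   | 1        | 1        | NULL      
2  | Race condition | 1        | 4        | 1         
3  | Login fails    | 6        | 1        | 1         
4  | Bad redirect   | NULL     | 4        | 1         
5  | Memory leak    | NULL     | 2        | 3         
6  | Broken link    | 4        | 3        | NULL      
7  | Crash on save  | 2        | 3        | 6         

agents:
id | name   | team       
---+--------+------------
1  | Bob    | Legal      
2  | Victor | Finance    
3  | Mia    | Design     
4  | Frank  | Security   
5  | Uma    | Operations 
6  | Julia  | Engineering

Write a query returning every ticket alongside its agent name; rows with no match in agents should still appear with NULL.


LEFT JOIN keeps every row from tickets (the left table); where agent_id has no match in agents, the agent columns become NULL. Walk through each ticket:
  - ticket 1 (Null pointer): agent_id=1 -> matches Bob
  - ticket 2 (Race condition): agent_id=1 -> matches Bob
  - ticket 3 (Login fails): agent_id=6 -> matches Julia
  - ticket 4 (Bad redirect): agent_id=NULL, no match -> kept with NULL
  - ticket 5 (Memory leak): agent_id=NULL, no match -> kept with NULL
  - ticket 6 (Broken link): agent_id=4 -> matches Frank
  - ticket 7 (Crash on save): agent_id=2 -> matches Victor
All 7 rows appear; 2 have NULL agent.

SQL:
SELECT a.title, b.name AS agent
FROM tickets a
LEFT JOIN agents b ON a.agent_id = b.id

Result:
title          | agent 
---------------+-------
Null pointer   | Bob   
Race condition | Bob   
Login fails    | Julia 
Bad redirect   | NULL  
Memory leak    | NULL  
Broken link    | Frank 
Crash on save  | Victor


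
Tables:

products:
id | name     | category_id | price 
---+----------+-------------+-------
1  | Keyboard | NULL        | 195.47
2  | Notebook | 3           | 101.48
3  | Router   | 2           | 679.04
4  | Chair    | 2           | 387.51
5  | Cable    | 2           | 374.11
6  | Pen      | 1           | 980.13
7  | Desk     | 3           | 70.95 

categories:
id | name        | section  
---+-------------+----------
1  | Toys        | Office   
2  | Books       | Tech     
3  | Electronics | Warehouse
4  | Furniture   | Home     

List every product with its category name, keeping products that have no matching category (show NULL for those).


LEFT JOIN keeps every row from products (the left table); where category_id has no match in categories, the category columns become NULL. Walk through each product:
  - product 1 (Keyboard): category_id=NULL, no match -> kept with NULL
  - product 2 (Notebook): category_id=3 -> matches Electronics
  - product 3 (Router): category_id=2 -> matches Books
  - product 4 (Chair): category_id=2 -> matches Books
  - product 5 (Cable): category_id=2 -> matches Books
  - product 6 (Pen): category_id=1 -> matches Toys
  - product 7 (Desk): category_id=3 -> matches Electronics
All 7 rows appear; 1 has NULL category.

SQL:
SELECT a.name, b.name AS category
FROM products a
LEFT JOIN categories b ON a.category_id = b.id

Result:
name     | category   
---------+------------
Keyboard | NULL       
Notebook | Electronics
Router   | Books      
Chair    | Books      
Cable    | Books      
Pen      | Toys       
Desk     | Electronics


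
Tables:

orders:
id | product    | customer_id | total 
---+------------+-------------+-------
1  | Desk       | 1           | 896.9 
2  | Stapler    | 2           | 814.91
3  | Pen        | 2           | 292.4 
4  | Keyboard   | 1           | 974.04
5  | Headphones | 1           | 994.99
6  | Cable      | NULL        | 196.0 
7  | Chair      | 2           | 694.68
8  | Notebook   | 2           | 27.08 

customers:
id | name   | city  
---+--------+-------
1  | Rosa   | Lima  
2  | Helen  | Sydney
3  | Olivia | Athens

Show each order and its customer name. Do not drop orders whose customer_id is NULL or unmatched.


LEFT JOIN keeps every row from orders (the left table); where customer_id has no match in customers, the customer columns become NULL. Walk through each order:
  - order 1 (Desk): customer_id=1 -> matches Rosa
  - order 2 (Stapler): customer_id=2 -> matches Helen
  - order 3 (Pen): customer_id=2 -> matches Helen
  - order 4 (Keyboard): customer_id=1 -> matches Rosa
  - order 5 (Headphones): customer_id=1 -> matches Rosa
  - order 6 (Cable): customer_id=NULL, no match -> kept with NULL
  - order 7 (Chair): customer_id=2 -> matches Helen
  - order 8 (Notebook): customer_id=2 -> matches Helen
All 8 rows appear; 1 has NULL customer.

SQL:
SELECT a.product, b.name AS customer
FROM orders a
LEFT JOIN customers b ON a.customer_id = b.id

Result:
product    | customer
-----------+---------
Desk       | Rosa    
Stapler    | Helen   
Pen        | Helen   
Keyboard   | Rosa    
Headphones | Rosa    
Cable      | NULL    
Chair      | Helen   
Notebook   | Helen   


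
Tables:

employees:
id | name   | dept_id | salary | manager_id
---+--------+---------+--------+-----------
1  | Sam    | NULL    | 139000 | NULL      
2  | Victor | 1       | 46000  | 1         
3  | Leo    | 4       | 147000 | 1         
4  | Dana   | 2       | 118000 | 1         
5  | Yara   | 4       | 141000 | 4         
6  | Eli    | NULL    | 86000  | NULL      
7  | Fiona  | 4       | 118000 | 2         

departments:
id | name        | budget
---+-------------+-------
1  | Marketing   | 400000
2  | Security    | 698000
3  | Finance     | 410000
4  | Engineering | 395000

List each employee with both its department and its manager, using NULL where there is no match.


Two LEFT JOINs from the same base table employees: one to departments via dept_id, one to employees itself via manager_id. Both are LEFT so every employee is preserved.
Match against departments:
  - employee 1 (Sam): dept_id=NULL, no match -> kept with NULL
  - employee 2 (Victor): dept_id=1 -> matches Marketing
  - employee 3 (Leo): dept_id=4 -> matches Engineering
  - employee 4 (Dana): dept_id=2 -> matches Security
  - employee 5 (Yara): dept_id=4 -> matches Engineering
  - employee 6 (Eli): dept_id=NULL, no match -> kept with NULL
  - employee 7 (Fiona): dept_id=4 -> matches Engineering
Match against employees (self):
  - employee 1 (Sam): manager_id=NULL -> NULL
  - employee 2 (Victor): manager_id=1 -> Sam
  - employee 3 (Leo): manager_id=1 -> Sam
  - employee 4 (Dana): manager_id=1 -> Sam
  - employee 5 (Yara): manager_id=4 -> Dana
  - employee 6 (Eli): manager_id=NULL -> NULL
  - employee 7 (Fiona): manager_id=2 -> Victor

SQL:
SELECT a.name, b.name AS department, c.name AS manager
FROM employees a
LEFT JOIN departments b ON a.dept_id = b.id
LEFT JOIN employees c ON a.manager_id = c.id

Result:
name   | department  | manager
-------+-------------+--------
Sam    | NULL        | NULL   
Victor | Marketing   | Sam    
Leo    | Engineering | Sam    
Dana   | Security    | Sam    
Yara   | Engineering | Dana   
Eli    | NULL        | NULL   
Fiona  | Engineering | Victor 


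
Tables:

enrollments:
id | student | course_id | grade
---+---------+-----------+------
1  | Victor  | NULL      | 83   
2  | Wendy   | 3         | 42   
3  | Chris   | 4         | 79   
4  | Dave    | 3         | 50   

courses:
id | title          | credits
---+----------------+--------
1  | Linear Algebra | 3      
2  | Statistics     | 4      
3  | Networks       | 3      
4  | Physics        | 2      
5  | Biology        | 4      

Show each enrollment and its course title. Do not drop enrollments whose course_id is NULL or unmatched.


LEFT JOIN keeps every row from enrollments (the left table); where course_id has no match in courses, the course columns become NULL. Walk through each enrollment:
  - enrollment 1 (Victor): course_id=NULL, no match -> kept with NULL
  - enrollment 2 (Wendy): course_id=3 -> matches Networks
  - enrollment 3 (Chris): course_id=4 -> matches Physics
  - enrollment 4 (Dave): course_id=3 -> matches Networks
All 4 rows appear; 1 has NULL course.

SQL:
SELECT a.student, b.title AS course
FROM enrollments a
LEFT JOIN courses b ON a.course_id = b.id

Result:
student | course  
--------+---------
Victor  | NULL    
Wendy   | Networks
Chris   | Physics 
Dave    | Networks


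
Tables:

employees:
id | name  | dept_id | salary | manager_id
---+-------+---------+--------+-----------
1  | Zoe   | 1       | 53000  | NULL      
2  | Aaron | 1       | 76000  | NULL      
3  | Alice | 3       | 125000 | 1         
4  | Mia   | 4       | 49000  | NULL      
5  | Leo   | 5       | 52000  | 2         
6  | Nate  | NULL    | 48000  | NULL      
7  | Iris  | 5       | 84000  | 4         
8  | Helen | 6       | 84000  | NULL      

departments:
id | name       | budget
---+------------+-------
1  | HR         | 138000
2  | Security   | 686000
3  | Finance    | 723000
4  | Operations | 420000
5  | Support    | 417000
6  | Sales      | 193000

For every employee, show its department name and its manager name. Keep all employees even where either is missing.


Two LEFT JOINs from the same base table employees: one to departments via dept_id, one to employees itself via manager_id. Both are LEFT so every employee is preserved.
Match against departments:
  - employee 1 (Zoe): dept_id=1 -> matches HR
  - employee 2 (Aaron): dept_id=1 -> matches HR
  - employee 3 (Alice): dept_id=3 -> matches Finance
  - employee 4 (Mia): dept_id=4 -> matches Operations
  - employee 5 (Leo): dept_id=5 -> matches Support
  - employee 6 (Nate): dept_id=NULL, no match -> kept with NULL
  - employee 7 (Iris): dept_id=5 -> matches Support
  - employee 8 (Helen): dept_id=6 -> matches Sales
Match against employees (self):
  - employee 1 (Zoe): manager_id=NULL -> NULL
  - employee 2 (Aaron): manager_id=NULL -> NULL
  - employee 3 (Alice): manager_id=1 -> Zoe
  - employee 4 (Mia): manager_id=NULL -> NULL
  - employee 5 (Leo): manager_id=2 -> Aaron
  - employee 6 (Nate): manager_id=NULL -> NULL
  - employee 7 (Iris): manager_id=4 -> Mia
  - employee 8 (Helen): manager_id=NULL -> NULL

SQL:
SELECT a.name, b.name AS department, c.name AS manager
FROM employees a
LEFT JOIN departments b ON a.dept_id = b.id
LEFT JOIN employees c ON a.manager_id = c.id

Result:
name  | department | manager
------+------------+--------
Zoe   | HR         | NULL   
Aaron | HR         | NULL   
Alice | Finance    | Zoe    
Mia   | Operations | NULL   
Leo   | Support    | Aaron  
Nate  | NULL       | NULL   
Iris  | Support    | Mia    
Helen | Sales      | NULL   


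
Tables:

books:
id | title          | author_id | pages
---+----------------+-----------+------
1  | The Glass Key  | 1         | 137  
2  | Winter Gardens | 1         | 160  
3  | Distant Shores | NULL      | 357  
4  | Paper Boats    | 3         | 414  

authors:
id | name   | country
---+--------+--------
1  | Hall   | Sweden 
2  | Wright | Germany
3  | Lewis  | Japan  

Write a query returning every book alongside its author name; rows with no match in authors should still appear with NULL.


LEFT JOIN keeps every row from books (the left table); where author_id has no match in authors, the author columns become NULL. Walk through each book:
  - book 1 (The Glass Key): author_id=1 -> matches Hall
  - book 2 (Winter Gardens): author_id=1 -> matches Hall
  - book 3 (Distant Shores): author_id=NULL, no match -> kept with NULL
  - book 4 (Paper Boats): author_id=3 -> matches Lewis
All 4 rows appear; 1 has NULL author.

SQL:
SELECT a.title, b.name AS author
FROM books a
LEFT JOIN authors b ON a.author_id = b.id

Result:
title          | author
---------------+-------
The Glass Key  | Hall  
Winter Gardens | Hall  
Distant Shores | NULL  
Paper Boats    | Lewis 


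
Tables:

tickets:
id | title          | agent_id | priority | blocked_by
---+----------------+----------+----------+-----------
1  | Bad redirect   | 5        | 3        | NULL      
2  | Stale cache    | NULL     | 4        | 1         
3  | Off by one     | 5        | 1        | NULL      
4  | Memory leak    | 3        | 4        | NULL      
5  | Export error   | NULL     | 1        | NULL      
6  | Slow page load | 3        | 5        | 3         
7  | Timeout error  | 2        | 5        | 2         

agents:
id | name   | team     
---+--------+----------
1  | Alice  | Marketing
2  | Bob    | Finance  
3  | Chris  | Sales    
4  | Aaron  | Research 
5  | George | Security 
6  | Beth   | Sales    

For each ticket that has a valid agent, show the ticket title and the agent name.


INNER JOIN keeps only tickets rows whose agent_id matches an id in agents. Walk through each ticket:
  - ticket 1 (Bad redirect): agent_id=5 -> matches George
  - ticket 2 (Stale cache): agent_id=NULL, no match -> dropped
  - ticket 3 (Off by one): agent_id=5 -> matches George
  - ticket 4 (Memory leak): agent_id=3 -> matches Chris
  - ticket 5 (Export error): agent_id=NULL, no match -> dropped
  - ticket 6 (Slow page load): agent_id=3 -> matches Chris
  - ticket 7 (Timeout error): agent_id=2 -> matches Bob
So 2 of 7 rows are dropped.

SQL:
SELECT a.title, b.name AS agent
FROM tickets a
INNER JOIN agents b ON a.agent_id = b.id

Result:
title          | agent 
---------------+-------
Bad redirect   | George
Off by one     | George
Memory leak    | Chris 
Slow page load | Chris 
Timeout error  | Bob   


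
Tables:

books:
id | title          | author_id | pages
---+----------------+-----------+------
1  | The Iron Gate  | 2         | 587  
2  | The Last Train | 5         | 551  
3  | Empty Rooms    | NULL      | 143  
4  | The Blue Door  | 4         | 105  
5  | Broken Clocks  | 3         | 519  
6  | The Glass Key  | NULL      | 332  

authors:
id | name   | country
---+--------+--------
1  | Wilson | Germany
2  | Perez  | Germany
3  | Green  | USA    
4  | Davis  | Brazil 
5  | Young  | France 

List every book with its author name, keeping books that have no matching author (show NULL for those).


LEFT JOIN keeps every row from books (the left table); where author_id has no match in authors, the author columns become NULL. Walk through each book:
  - book 1 (The Iron Gate): author_id=2 -> matches Perez
  - book 2 (The Last Train): author_id=5 -> matches Young
  - book 3 (Empty Rooms): author_id=NULL, no match -> kept with NULL
  - book 4 (The Blue Door): author_id=4 -> matches Davis
  - book 5 (Broken Clocks): author_id=3 -> matches Green
  - book 6 (The Glass Key): author_id=NULL, no match -> kept with NULL
All 6 rows appear; 2 have NULL author.

SQL:
SELECT a.title, b.name AS author
FROM books a
LEFT JOIN authors b ON a.author_id = b.id

Result:
title          | author
---------------+-------
The Iron Gate  | Perez 
The Last Train | Young 
Empty Rooms    | NULL  
The Blue Door  | Davis 
Broken Clocks  | Green 
The Glass Key  | NULL  


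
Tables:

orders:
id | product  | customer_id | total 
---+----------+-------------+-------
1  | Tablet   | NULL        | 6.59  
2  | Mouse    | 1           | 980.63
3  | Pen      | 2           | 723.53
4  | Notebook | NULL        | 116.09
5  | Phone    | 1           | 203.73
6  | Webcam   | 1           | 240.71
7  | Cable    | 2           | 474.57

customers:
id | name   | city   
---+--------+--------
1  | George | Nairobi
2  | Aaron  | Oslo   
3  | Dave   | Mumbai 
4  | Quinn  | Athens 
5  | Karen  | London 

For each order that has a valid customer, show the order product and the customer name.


INNER JOIN keeps only orders rows whose customer_id matches an id in customers. Walk through each order:
  - order 1 (Tablet): customer_id=NULL, no match -> dropped
  - order 2 (Mouse): customer_id=1 -> matches George
  - order 3 (Pen): customer_id=2 -> matches Aaron
  - order 4 (Notebook): customer_id=NULL, no match -> dropped
  - order 5 (Phone): customer_id=1 -> matches George
  - order 6 (Webcam): customer_id=1 -> matches George
  - order 7 (Cable): customer_id=2 -> matches Aaron
So 2 of 7 rows are dropped.

SQL:
SELECT a.product, b.name AS customer
FROM orders a
INNER JOIN customers b ON a.customer_id = b.id

Result:
product | customer
--------+---------
Mouse   | George  
Pen     | Aaron   
Phone   | George  
Webcam  | George  
Cable   | Aaron   


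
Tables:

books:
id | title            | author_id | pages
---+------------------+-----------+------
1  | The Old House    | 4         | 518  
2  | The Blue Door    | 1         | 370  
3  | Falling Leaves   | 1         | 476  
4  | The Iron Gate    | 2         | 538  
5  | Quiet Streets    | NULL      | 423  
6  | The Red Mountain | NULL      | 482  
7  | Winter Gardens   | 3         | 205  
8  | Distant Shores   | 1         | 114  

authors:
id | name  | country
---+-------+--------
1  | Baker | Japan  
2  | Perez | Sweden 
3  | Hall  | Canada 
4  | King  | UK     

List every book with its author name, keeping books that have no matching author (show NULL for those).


LEFT JOIN keeps every row from books (the left table); where author_id has no match in authors, the author columns become NULL. Walk through each book:
  - book 1 (The Old House): author_id=4 -> matches King
  - book 2 (The Blue Door): author_id=1 -> matches Baker
  - book 3 (Falling Leaves): author_id=1 -> matches Baker
  - book 4 (The Iron Gate): author_id=2 -> matches Perez
  - book 5 (Quiet Streets): author_id=NULL, no match -> kept with NULL
  - book 6 (The Red Mountain): author_id=NULL, no match -> kept with NULL
  - book 7 (Winter Gardens): author_id=3 -> matches Hall
  - book 8 (Distant Shores): author_id=1 -> matches Baker
All 8 rows appear; 2 have NULL author.

SQL:
SELECT a.title, b.name AS author
FROM books a
LEFT JOIN authors b ON a.author_id = b.id

Result:
title            | author
-----------------+-------
The Old House    | King  
The Blue Door    | Baker 
Falling Leaves   | Baker 
The Iron Gate    | Perez 
Quiet Streets    | NULL  
The Red Mountain | NULL  
Winter Gardens   | Hall  
Distant Shores   | Baker 


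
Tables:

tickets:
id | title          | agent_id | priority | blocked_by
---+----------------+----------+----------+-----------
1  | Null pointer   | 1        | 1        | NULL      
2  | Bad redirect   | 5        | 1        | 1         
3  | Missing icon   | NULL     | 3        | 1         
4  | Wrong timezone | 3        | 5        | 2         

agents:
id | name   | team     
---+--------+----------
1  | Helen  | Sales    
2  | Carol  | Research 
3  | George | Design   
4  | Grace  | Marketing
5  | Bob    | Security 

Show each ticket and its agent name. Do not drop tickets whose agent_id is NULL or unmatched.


LEFT JOIN keeps every row from tickets (the left table); where agent_id has no match in agents, the agent columns become NULL. Walk through each ticket:
  - ticket 1 (Null pointer): agent_id=1 -> matches Helen
  - ticket 2 (Bad redirect): agent_id=5 -> matches Bob
  - ticket 3 (Missing icon): agent_id=NULL, no match -> kept with NULL
  - ticket 4 (Wrong timezone): agent_id=3 -> matches George
All 4 rows appear; 1 has NULL agent.

SQL:
SELECT a.title, b.name AS agent
FROM tickets a
LEFT JOIN agents b ON a.agent_id = b.id

Result:
title          | agent 
---------------+-------
Null pointer   | Helen 
Bad redirect   | Bob   
Missing icon   | NULL  
Wrong timezone | George


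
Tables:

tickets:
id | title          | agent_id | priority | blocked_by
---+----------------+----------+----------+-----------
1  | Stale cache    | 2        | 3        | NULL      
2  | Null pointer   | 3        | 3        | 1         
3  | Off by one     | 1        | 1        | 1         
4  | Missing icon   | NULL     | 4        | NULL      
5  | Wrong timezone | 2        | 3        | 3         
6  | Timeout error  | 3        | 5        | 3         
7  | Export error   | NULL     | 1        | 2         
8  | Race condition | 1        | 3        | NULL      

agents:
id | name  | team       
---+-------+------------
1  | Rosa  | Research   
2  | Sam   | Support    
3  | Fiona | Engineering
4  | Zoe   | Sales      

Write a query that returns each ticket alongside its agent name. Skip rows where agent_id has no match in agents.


INNER JOIN keeps only tickets rows whose agent_id matches an id in agents. Walk through each ticket:
  - ticket 1 (Stale cache): agent_id=2 -> matches Sam
  - ticket 2 (Null pointer): agent_id=3 -> matches Fiona
  - ticket 3 (Off by one): agent_id=1 -> matches Rosa
  - ticket 4 (Missing icon): agent_id=NULL, no match -> dropped
  - ticket 5 (Wrong timezone): agent_id=2 -> matches Sam
  - ticket 6 (Timeout error): agent_id=3 -> matches Fiona
  - ticket 7 (Export error): agent_id=NULL, no match -> dropped
  - ticket 8 (Race condition): agent_id=1 -> matches Rosa
So 2 of 8 rows are dropped.

SQL:
SELECT a.title, b.name AS agent
FROM tickets a
INNER JOIN agents b ON a.agent_id = b.id

Result:
title          | agent
---------------+------
Stale cache    | Sam  
Null pointer   | Fiona
Off by one     | Rosa 
Wrong timezone | Sam  
Timeout error  | Fiona
Race condition | Rosa 


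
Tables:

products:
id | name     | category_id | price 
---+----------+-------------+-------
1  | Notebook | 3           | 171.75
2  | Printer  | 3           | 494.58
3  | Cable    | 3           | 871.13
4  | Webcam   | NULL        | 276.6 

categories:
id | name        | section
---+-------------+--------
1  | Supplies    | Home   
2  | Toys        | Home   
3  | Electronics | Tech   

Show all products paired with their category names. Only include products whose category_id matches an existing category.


INNER JOIN keeps only products rows whose category_id matches an id in categories. Walk through each product:
  - product 1 (Notebook): category_id=3 -> matches Electronics
  - product 2 (Printer): category_id=3 -> matches Electronics
  - product 3 (Cable): category_id=3 -> matches Electronics
  - product 4 (Webcam): category_id=NULL, no match -> dropped
So 1 of 4 rows is dropped.

SQL:
SELECT a.name, b.name AS category
FROM products a
INNER JOIN categories b ON a.category_id = b.id

Result:
name     | category   
---------+------------
Notebook | Electronics
Printer  | Electronics
Cable    | Electronics


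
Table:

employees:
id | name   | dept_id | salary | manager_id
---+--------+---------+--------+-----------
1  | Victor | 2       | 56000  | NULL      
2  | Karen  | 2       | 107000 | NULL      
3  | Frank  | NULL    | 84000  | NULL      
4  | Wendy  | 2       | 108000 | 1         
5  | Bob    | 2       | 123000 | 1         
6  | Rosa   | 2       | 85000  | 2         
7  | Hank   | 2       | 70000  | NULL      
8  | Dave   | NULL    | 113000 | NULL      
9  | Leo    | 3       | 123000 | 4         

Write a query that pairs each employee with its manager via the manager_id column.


This is a self-join: employees is joined to a second copy of itself, matching each row's manager_id to another row's id. Use LEFT JOIN so rows with manager_id=NULL are kept.
  - employee 1 (Victor): manager_id=NULL -> NULL
  - employee 2 (Karen): manager_id=NULL -> NULL
  - employee 3 (Frank): manager_id=NULL -> NULL
  - employee 4 (Wendy): manager_id=1 -> Victor
  - employee 5 (Bob): manager_id=1 -> Victor
  - employee 6 (Rosa): manager_id=2 -> Karen
  - employee 7 (Hank): manager_id=NULL -> NULL
  - employee 8 (Dave): manager_id=NULL -> NULL
  - employee 9 (Leo): manager_id=4 -> Wendy

SQL:
SELECT a.name AS item, b.name AS manager
FROM employees a
LEFT JOIN employees b ON a.manager_id = b.id

Result:
item   | manager
-------+--------
Victor | NULL   
Karen  | NULL   
Frank  | NULL   
Wendy  | Victor 
Bob    | Victor 
Rosa   | Karen  
Hank   | NULL   
Dave   | NULL   
Leo    | Wendy  


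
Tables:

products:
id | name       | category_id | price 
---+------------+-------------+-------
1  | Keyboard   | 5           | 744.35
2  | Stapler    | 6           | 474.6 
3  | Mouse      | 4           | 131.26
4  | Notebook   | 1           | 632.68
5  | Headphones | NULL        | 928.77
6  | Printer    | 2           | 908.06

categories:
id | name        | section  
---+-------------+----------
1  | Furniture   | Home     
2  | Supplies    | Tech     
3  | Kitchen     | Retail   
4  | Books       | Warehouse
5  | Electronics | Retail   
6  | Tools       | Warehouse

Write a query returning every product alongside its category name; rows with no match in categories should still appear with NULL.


LEFT JOIN keeps every row from products (the left table); where category_id has no match in categories, the category columns become NULL. Walk through each product:
  - product 1 (Keyboard): category_id=5 -> matches Electronics
  - product 2 (Stapler): category_id=6 -> matches Tools
  - product 3 (Mouse): category_id=4 -> matches Books
  - product 4 (Notebook): category_id=1 -> matches Furniture
  - product 5 (Headphones): category_id=NULL, no match -> kept with NULL
  - product 6 (Printer): category_id=2 -> matches Supplies
All 6 rows appear; 1 has NULL category.

SQL:
SELECT a.name, b.name AS category
FROM products a
LEFT JOIN categories b ON a.category_id = b.id

Result:
name       | category   
-----------+------------
Keyboard   | Electronics
Stapler    | Tools      
Mouse      | Books      
Notebook   | Furniture  
Headphones | NULL       
Printer    | Supplies   


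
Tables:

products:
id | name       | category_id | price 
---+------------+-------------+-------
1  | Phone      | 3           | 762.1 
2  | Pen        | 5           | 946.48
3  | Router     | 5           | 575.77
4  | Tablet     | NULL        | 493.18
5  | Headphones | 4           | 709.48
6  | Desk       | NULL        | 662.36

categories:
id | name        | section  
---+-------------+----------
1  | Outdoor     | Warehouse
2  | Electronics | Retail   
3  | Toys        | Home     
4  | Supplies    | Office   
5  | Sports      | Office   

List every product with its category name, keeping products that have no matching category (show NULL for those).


LEFT JOIN keeps every row from products (the left table); where category_id has no match in categories, the category columns become NULL. Walk through each product:
  - product 1 (Phone): category_id=3 -> matches Toys
  - product 2 (Pen): category_id=5 -> matches Sports
  - product 3 (Router): category_id=5 -> matches Sports
  - product 4 (Tablet): category_id=NULL, no match -> kept with NULL
  - product 5 (Headphones): category_id=4 -> matches Supplies
  - product 6 (Desk): category_id=NULL, no match -> kept with NULL
All 6 rows appear; 2 have NULL category.

SQL:
SELECT a.name, b.name AS category
FROM products a
LEFT JOIN categories b ON a.category_id = b.id

Result:
name       | category
-----------+---------
Phone      | Toys    
Pen        | Sports  
Router     | Sports  
Tablet     | NULL    
Headphones | Supplies
Desk       | NULL    


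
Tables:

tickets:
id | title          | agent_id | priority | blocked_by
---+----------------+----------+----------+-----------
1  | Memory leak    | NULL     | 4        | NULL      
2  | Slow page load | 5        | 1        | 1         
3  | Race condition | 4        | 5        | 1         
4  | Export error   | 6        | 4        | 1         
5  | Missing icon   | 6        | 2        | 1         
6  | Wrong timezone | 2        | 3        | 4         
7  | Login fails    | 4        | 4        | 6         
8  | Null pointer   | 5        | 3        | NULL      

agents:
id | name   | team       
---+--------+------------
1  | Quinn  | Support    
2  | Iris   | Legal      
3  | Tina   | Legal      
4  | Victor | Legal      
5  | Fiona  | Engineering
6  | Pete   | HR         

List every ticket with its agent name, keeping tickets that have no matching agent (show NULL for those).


LEFT JOIN keeps every row from tickets (the left table); where agent_id has no match in agents, the agent columns become NULL. Walk through each ticket:
  - ticket 1 (Memory leak): agent_id=NULL, no match -> kept with NULL
  - ticket 2 (Slow page load): agent_id=5 -> matches Fiona
  - ticket 3 (Race condition): agent_id=4 -> matches Victor
  - ticket 4 (Export error): agent_id=6 -> matches Pete
  - ticket 5 (Missing icon): agent_id=6 -> matches Pete
  - ticket 6 (Wrong timezone): agent_id=2 -> matches Iris
  - ticket 7 (Login fails): agent_id=4 -> matches Victor
  - ticket 8 (Null pointer): agent_id=5 -> matches Fiona
All 8 rows appear; 1 has NULL agent.

SQL:
SELECT a.title, b.name AS agent
FROM tickets a
LEFT JOIN agents b ON a.agent_id = b.id

Result:
title          | agent 
---------------+-------
Memory leak    | NULL  
Slow page load | Fiona 
Race condition | Victor
Export error   | Pete  
Missing icon   | Pete  
Wrong timezone | Iris  
Login fails    | Victor
Null pointer   | Fiona 


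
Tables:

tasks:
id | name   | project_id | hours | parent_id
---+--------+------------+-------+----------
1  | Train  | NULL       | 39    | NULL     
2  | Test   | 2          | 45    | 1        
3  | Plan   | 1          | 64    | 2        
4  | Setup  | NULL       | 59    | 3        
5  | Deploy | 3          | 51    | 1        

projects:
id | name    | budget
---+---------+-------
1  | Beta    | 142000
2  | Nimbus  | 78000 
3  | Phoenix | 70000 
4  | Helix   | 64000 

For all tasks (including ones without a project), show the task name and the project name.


LEFT JOIN keeps every row from tasks (the left table); where project_id has no match in projects, the project columns become NULL. Walk through each task:
  - task 1 (Train): project_id=NULL, no match -> kept with NULL
  - task 2 (Test): project_id=2 -> matches Nimbus
  - task 3 (Plan): project_id=1 -> matches Beta
  - task 4 (Setup): project_id=NULL, no match -> kept with NULL
  - task 5 (Deploy): project_id=3 -> matches Phoenix
All 5 rows appear; 2 have NULL project.

SQL:
SELECT a.name, b.name AS project
FROM tasks a
LEFT JOIN projects b ON a.project_id = b.id

Result:
name   | project
-------+--------
Train  | NULL   
Test   | Nimbus 
Plan   | Beta   
Setup  | NULL   
Deploy | Phoenix


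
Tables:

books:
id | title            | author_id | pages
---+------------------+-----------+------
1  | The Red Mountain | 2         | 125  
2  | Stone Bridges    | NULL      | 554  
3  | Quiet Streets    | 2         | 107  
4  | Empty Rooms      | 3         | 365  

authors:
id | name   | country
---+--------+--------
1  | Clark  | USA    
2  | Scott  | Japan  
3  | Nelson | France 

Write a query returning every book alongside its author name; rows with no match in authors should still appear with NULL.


LEFT JOIN keeps every row from books (the left table); where author_id has no match in authors, the author columns become NULL. Walk through each book:
  - book 1 (The Red Mountain): author_id=2 -> matches Scott
  - book 2 (Stone Bridges): author_id=NULL, no match -> kept with NULL
  - book 3 (Quiet Streets): author_id=2 -> matches Scott
  - book 4 (Empty Rooms): author_id=3 -> matches Nelson
All 4 rows appear; 1 has NULL author.

SQL:
SELECT a.title, b.name AS author
FROM books a
LEFT JOIN authors b ON a.author_id = b.id

Result:
title            | author
-----------------+-------
The Red Mountain | Scott 
Stone Bridges    | NULL  
Quiet Streets    | Scott 
Empty Rooms      | Nelson


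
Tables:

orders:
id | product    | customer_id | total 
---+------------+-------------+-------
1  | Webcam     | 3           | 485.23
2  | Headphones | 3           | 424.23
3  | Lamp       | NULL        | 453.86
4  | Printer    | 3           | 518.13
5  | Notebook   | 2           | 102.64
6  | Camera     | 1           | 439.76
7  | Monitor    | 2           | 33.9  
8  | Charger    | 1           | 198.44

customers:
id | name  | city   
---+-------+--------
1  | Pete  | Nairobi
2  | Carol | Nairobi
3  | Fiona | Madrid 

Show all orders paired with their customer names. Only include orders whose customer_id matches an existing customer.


INNER JOIN keeps only orders rows whose customer_id matches an id in customers. Walk through each order:
  - order 1 (Webcam): customer_id=3 -> matches Fiona
  - order 2 (Headphones): customer_id=3 -> matches Fiona
  - order 3 (Lamp): customer_id=NULL, no match -> dropped
  - order 4 (Printer): customer_id=3 -> matches Fiona
  - order 5 (Notebook): customer_id=2 -> matches Carol
  - order 6 (Camera): customer_id=1 -> matches Pete
  - order 7 (Monitor): customer_id=2 -> matches Carol
  - order 8 (Charger): customer_id=1 -> matches Pete
So 1 of 8 rows is dropped.

SQL:
SELECT a.product, b.name AS customer
FROM orders a
INNER JOIN customers b ON a.customer_id = b.id

Result:
product    | customer
-----------+---------
Webcam     | Fiona   
Headphones | Fiona   
Printer    | Fiona   
Notebook   | Carol   
Camera     | Pete    
Monitor    | Carol   
Charger    | Pete    


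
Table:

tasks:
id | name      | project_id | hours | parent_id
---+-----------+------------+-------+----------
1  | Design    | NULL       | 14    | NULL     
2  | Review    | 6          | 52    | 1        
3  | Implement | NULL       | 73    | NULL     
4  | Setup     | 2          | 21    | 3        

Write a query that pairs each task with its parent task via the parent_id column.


This is a self-join: tasks is joined to a second copy of itself, matching each row's parent_id to another row's id. Use LEFT JOIN so rows with parent_id=NULL are kept.
  - task 1 (Design): parent_id=NULL -> NULL
  - task 2 (Review): parent_id=1 -> Design
  - task 3 (Implement): parent_id=NULL -> NULL
  - task 4 (Setup): parent_id=3 -> Implement

SQL:
SELECT a.name AS item, b.name AS parent
FROM tasks a
LEFT JOIN tasks b ON a.parent_id = b.id

Result:
item      | parent   
----------+----------
Design    | NULL     
Review    | Design   
Implement | NULL     
Setup     | Implement


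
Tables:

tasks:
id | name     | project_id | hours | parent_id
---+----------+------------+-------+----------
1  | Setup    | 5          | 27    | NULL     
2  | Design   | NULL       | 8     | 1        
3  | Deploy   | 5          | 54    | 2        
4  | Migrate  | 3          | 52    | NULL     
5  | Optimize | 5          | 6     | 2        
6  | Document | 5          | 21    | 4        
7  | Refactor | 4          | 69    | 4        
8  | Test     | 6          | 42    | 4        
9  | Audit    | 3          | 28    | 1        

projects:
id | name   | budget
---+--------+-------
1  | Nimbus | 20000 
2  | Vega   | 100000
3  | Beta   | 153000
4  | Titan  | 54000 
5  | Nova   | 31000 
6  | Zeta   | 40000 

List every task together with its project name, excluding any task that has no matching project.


INNER JOIN keeps only tasks rows whose project_id matches an id in projects. Walk through each task:
  - task 1 (Setup): project_id=5 -> matches Nova
  - task 2 (Design): project_id=NULL, no match -> dropped
  - task 3 (Deploy): project_id=5 -> matches Nova
  - task 4 (Migrate): project_id=3 -> matches Beta
  - task 5 (Optimize): project_id=5 -> matches Nova
  - task 6 (Document): project_id=5 -> matches Nova
  - task 7 (Refactor): project_id=4 -> matches Titan
  - task 8 (Test): project_id=6 -> matches Zeta
  - task 9 (Audit): project_id=3 -> matches Beta
So 1 of 9 rows is dropped.

SQL:
SELECT a.name, b.name AS project
FROM tasks a
INNER JOIN projects b ON a.project_id = b.id

Result:
name     | project
---------+--------
Setup    | Nova   
Deploy   | Nova   
Migrate  | Beta   
Optimize | Nova   
Document | Nova   
Refactor | Titan  
Test     | Zeta   
Audit    | Beta   


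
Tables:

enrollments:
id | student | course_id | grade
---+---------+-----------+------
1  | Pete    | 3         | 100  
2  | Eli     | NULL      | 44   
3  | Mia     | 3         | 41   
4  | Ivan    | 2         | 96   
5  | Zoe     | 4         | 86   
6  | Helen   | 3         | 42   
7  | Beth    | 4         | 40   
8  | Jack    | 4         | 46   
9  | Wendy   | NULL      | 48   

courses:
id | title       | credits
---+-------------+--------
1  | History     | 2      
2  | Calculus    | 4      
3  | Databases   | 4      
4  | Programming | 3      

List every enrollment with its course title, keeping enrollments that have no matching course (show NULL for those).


LEFT JOIN keeps every row from enrollments (the left table); where course_id has no match in courses, the course columns become NULL. Walk through each enrollment:
  - enrollment 1 (Pete): course_id=3 -> matches Databases
  - enrollment 2 (Eli): course_id=NULL, no match -> kept with NULL
  - enrollment 3 (Mia): course_id=3 -> matches Databases
  - enrollment 4 (Ivan): course_id=2 -> matches Calculus
  - enrollment 5 (Zoe): course_id=4 -> matches Programming
  - enrollment 6 (Helen): course_id=3 -> matches Databases
  - enrollment 7 (Beth): course_id=4 -> matches Programming
  - enrollment 8 (Jack): course_id=4 -> matches Programming
  - enrollment 9 (Wendy): course_id=NULL, no match -> kept with NULL
All 9 rows appear; 2 have NULL course.

SQL:
SELECT a.student, b.title AS course
FROM enrollments a
LEFT JOIN courses b ON a.course_id = b.id

Result:
student | course     
--------+------------
Pete    | Databases  
Eli     | NULL       
Mia     | Databases  
Ivan    | Calculus   
Zoe     | Programming
Helen   | Databases  
Beth    | Programming
Jack    | Programming
Wendy   | NULL       


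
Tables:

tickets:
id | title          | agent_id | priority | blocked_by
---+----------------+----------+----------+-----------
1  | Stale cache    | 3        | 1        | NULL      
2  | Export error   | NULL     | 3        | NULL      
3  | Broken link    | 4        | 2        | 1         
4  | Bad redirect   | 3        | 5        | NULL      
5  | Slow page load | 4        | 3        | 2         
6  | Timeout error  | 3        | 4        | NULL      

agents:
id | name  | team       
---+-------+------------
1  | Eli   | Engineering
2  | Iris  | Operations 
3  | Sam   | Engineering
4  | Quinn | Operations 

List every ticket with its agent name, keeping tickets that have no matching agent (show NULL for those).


LEFT JOIN keeps every row from tickets (the left table); where agent_id has no match in agents, the agent columns become NULL. Walk through each ticket:
  - ticket 1 (Stale cache): agent_id=3 -> matches Sam
  - ticket 2 (Export error): agent_id=NULL, no match -> kept with NULL
  - ticket 3 (Broken link): agent_id=4 -> matches Quinn
  - ticket 4 (Bad redirect): agent_id=3 -> matches Sam
  - ticket 5 (Slow page load): agent_id=4 -> matches Quinn
  - ticket 6 (Timeout error): agent_id=3 -> matches Sam
All 6 rows appear; 1 has NULL agent.

SQL:
SELECT a.title, b.name AS agent
FROM tickets a
LEFT JOIN agents b ON a.agent_id = b.id

Result:
title          | agent
---------------+------
Stale cache    | Sam  
Export error   | NULL 
Broken link    | Quinn
Bad redirect   | Sam  
Slow page load | Quinn
Timeout error  | Sam  
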